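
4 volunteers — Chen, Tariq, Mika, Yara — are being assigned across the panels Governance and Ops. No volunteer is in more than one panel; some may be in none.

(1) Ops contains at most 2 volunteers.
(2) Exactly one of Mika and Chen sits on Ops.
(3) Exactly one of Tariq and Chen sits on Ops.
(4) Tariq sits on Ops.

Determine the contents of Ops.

From (4): Tariq ∈ Ops.
(3) (exactly one): Chen ∉ Ops.
(2) (exactly one): Mika ∈ Ops.
(1): Ops already has 2, so the rest are out.

Ops = {Mika, Tariq}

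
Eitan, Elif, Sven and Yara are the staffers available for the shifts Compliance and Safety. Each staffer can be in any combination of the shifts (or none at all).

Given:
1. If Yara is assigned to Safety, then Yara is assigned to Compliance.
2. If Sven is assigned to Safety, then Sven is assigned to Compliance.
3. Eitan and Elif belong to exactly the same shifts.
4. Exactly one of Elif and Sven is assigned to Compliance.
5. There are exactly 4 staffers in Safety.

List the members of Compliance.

Compliance = {Sven, Yara}

(5): only 4 candidates remain for Safety, so all are in.
(1): Yara ∈ Compliance.
(2): Sven ∈ Compliance.
(4) (exactly one): Elif ∉ Compliance.
(3): Eitan matches Elif: Eitan ∉ Compliance.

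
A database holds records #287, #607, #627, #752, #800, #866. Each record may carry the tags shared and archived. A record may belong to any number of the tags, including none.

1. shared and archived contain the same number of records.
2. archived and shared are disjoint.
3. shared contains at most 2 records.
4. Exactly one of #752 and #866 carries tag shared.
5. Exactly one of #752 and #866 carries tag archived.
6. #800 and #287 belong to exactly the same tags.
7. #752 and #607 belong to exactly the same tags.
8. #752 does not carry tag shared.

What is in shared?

shared = {#627, #866}

From (8): #752 ∉ shared.
(4) (exactly one): #866 ∈ shared.
(7): #607 matches #752: #607 ∉ shared.
(2) (disjoint): #866 ∉ archived.
(5) (exactly one): #752 ∈ archived.
(7): #607 matches #752: #607 ∈ archived.
Suppose #287 ∈ shared: no assignment then satisfies all the clues, so #287 ∉ shared.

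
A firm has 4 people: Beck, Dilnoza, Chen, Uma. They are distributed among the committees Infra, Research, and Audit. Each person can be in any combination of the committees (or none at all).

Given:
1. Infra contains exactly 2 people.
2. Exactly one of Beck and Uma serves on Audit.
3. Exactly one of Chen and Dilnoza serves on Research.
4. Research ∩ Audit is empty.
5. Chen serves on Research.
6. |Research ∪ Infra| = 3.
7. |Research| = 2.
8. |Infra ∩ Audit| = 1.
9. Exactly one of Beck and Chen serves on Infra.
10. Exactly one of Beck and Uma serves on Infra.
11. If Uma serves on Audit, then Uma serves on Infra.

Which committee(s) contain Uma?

Uma: Audit, Infra

From (5): Chen ∈ Research.
(3) (exactly one): Dilnoza ∉ Research.
(4) (disjoint): Chen ∉ Audit.
Suppose Uma ∉ Infra: no assignment then satisfies all the clues, so Uma ∈ Infra.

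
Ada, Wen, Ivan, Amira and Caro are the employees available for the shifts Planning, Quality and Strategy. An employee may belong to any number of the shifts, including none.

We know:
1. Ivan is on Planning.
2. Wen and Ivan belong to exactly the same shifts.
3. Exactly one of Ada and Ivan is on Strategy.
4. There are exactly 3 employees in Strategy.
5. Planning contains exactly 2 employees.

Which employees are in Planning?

Planning = {Ivan, Wen}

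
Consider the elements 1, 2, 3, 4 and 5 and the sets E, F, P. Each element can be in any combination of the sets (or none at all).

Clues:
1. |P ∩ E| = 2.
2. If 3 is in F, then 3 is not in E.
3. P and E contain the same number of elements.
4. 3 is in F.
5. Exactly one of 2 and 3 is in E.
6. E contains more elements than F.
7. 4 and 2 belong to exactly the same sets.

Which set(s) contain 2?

2: E, P

From (4): 3 ∈ F.
(2): 3 ∉ E.
(5) (exactly one): 2 ∈ E.
(7): 4 matches 2: 4 ∈ E.
Suppose 2 ∈ F: no assignment then satisfies all the clues, so 2 ∉ F.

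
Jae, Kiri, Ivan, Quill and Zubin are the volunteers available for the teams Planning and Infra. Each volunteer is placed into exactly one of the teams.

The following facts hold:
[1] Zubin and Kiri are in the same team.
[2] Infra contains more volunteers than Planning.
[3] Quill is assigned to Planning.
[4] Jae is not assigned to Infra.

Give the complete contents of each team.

Planning = {Jae, Quill}; Infra = {Ivan, Kiri, Zubin}

From (3): Quill ∈ Planning.
From (4): Jae ∉ Infra.
Only one team left: Jae ∈ Planning.
Suppose Kiri ∈ Planning: no assignment then satisfies all the clues, so Kiri ∉ Planning.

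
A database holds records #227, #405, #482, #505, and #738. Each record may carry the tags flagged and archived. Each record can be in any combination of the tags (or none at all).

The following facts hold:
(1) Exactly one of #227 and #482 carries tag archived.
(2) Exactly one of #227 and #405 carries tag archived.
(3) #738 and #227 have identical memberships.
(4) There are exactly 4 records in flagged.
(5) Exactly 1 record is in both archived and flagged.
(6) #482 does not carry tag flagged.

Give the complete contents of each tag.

flagged = {#227, #405, #505, #738}; archived = {#405, #482}

From (6): #482 ∉ flagged.
(4): only 4 candidates remain for flagged, so all are in.
Suppose #227 ∈ archived: no assignment then satisfies all the clues, so #227 ∉ archived.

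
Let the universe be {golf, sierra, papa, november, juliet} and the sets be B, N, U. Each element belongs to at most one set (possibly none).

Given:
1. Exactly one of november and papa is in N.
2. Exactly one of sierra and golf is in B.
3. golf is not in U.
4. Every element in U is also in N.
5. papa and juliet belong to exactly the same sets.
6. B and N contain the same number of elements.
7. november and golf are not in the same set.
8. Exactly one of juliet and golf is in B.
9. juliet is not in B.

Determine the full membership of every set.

From (3): golf ∉ U.
From (9): juliet ∉ B.
(5): papa matches juliet: papa ∉ B.
(8) (exactly one): golf ∈ B.
(2) (exactly one): sierra ∉ B.
(7): november ∉ B.
Suppose sierra ∈ N: no assignment then satisfies all the clues, so sierra ∉ N.

B = {golf}; N = {november}; U = {}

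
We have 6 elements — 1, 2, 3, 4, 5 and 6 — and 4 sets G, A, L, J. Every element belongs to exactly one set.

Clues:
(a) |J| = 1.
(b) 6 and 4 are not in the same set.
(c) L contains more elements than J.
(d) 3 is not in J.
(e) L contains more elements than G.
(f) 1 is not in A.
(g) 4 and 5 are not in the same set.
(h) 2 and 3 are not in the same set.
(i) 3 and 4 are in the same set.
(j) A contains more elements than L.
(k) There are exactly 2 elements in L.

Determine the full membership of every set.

G = {}; A = {2, 5, 6}; L = {3, 4}; J = {1}

From (d): 3 ∉ J.
From (f): 1 ∉ A.
(i): 4 matches 3: 4 ∉ J.
Suppose 1 ∈ G: no assignment then satisfies all the clues, so 1 ∉ G.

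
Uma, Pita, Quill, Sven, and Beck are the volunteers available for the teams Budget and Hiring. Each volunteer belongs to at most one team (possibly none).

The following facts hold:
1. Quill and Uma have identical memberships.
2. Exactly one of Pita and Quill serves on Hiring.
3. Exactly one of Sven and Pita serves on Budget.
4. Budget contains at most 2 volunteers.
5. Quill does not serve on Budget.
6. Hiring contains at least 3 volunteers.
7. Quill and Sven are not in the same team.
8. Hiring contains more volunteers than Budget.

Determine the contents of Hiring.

Hiring = {Beck, Quill, Uma}

From (5): Quill ∉ Budget.
(1): Uma matches Quill: Uma ∉ Budget.
Suppose Uma ∉ Hiring: no assignment then satisfies all the clues, so Uma ∈ Hiring.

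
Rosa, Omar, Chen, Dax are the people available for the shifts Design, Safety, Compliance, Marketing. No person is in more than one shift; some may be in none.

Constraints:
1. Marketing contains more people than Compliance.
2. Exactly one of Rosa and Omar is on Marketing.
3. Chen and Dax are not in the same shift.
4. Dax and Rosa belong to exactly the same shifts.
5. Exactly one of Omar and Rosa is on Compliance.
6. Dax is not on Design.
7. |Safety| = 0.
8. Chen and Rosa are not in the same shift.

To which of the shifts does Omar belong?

From (6): Dax ∉ Design.
(4): Rosa matches Dax: Rosa ∉ Design.
(7): Safety already has 0, so the rest are out.
Suppose Omar ∈ Design: no assignment then satisfies all the clues, so Omar ∉ Design.

Omar: Compliance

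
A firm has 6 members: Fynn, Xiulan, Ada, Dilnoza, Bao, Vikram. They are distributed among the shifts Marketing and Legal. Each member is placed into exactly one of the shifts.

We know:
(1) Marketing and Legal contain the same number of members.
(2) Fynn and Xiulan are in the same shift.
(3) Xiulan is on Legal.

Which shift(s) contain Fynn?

From (3): Xiulan ∈ Legal.
(2): Fynn matches Xiulan: Fynn ∉ Marketing.
(2): Fynn matches Xiulan: Fynn ∈ Legal.

Fynn: Legal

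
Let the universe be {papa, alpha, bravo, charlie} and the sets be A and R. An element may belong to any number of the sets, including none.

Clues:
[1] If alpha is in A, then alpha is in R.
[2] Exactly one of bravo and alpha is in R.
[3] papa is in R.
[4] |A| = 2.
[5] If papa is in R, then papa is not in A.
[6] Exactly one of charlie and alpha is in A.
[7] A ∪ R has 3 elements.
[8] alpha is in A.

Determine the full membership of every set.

A = {alpha, bravo}; R = {alpha, papa}

From (3): papa ∈ R.
From (8): alpha ∈ A.
(1): alpha ∈ R.
(2) (exactly one): bravo ∉ R.
(5): papa ∉ A.
(6) (exactly one): charlie ∉ A.
(4): only 2 candidates remain for A, so all are in.
Suppose charlie ∈ R: no assignment then satisfies all the clues, so charlie ∉ R.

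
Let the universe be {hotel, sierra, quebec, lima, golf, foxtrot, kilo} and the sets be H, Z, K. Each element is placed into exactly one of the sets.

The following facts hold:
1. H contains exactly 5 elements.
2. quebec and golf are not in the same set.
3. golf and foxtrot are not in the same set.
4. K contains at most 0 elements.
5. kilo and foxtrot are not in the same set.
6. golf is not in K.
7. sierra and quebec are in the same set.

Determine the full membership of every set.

From (6): golf ∉ K.
(4): K already has 0, so the rest are out.
Suppose hotel ∉ H: no assignment then satisfies all the clues, so hotel ∈ H.

H = {foxtrot, hotel, lima, quebec, sierra}; Z = {golf, kilo}; K = {}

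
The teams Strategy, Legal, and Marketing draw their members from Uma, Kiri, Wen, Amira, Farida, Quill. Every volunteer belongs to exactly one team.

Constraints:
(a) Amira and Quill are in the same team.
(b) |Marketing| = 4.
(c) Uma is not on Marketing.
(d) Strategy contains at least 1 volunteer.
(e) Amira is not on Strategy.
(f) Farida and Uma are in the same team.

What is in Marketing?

From (c): Uma ∉ Marketing.
From (e): Amira ∉ Strategy.
(a): Quill matches Amira: Quill ∉ Strategy.
(f): Farida matches Uma: Farida ∉ Marketing.
(b): only 4 candidates remain for Marketing, so all are in.

Marketing = {Amira, Kiri, Quill, Wen}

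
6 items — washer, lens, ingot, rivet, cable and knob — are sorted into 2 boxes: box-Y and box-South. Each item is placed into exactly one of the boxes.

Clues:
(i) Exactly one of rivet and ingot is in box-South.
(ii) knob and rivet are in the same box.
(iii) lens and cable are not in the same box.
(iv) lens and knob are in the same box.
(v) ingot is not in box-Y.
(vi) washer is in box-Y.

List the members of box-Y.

From (v): ingot ∉ box-Y.
From (vi): washer ∈ box-Y.
Only one box left: ingot ∈ box-South.
(i) (exactly one): rivet ∉ box-South.
(ii): knob matches rivet: knob ∉ box-South.
(iv): lens matches knob: lens ∉ box-South.
Only one box left: lens ∈ box-Y.
Only one box left: rivet ∈ box-Y.
Only one box left: knob ∈ box-Y.
(iii): cable ∉ box-Y.
Only one box left: cable ∈ box-South.

box-Y = {knob, lens, rivet, washer}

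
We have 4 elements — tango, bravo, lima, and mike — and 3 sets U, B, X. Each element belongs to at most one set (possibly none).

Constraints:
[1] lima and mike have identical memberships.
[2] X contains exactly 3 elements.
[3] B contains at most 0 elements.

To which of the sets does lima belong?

lima: X

(3): B already has 0, so the rest are out.
Suppose lima ∈ U: no assignment then satisfies all the clues, so lima ∉ U.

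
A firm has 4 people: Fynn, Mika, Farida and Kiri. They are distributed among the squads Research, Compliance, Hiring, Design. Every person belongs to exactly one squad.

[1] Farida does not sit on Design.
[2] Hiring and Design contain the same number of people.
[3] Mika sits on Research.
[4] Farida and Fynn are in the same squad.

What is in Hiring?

From (1): Farida ∉ Design.
From (3): Mika ∈ Research.
(4): Fynn matches Farida: Fynn ∉ Design.
Suppose Fynn ∈ Hiring: no assignment then satisfies all the clues, so Fynn ∉ Hiring.

Hiring = {}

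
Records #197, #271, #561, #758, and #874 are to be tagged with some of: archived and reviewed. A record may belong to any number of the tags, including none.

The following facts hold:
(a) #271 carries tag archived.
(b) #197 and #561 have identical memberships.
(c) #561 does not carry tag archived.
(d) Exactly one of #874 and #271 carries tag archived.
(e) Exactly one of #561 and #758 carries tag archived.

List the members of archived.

From (a): #271 ∈ archived.
From (c): #561 ∉ archived.
(b): #197 matches #561: #197 ∉ archived.
(d) (exactly one): #874 ∉ archived.
(e) (exactly one): #758 ∈ archived.

archived = {#271, #758}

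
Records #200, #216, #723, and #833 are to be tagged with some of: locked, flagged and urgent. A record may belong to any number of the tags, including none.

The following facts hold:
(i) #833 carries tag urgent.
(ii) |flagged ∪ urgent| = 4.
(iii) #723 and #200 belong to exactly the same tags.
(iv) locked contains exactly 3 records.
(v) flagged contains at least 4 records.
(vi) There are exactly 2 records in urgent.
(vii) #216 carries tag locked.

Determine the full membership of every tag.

locked = {#200, #216, #723}; flagged = {#200, #216, #723, #833}; urgent = {#216, #833}

From (i): #833 ∈ urgent.
From (vii): #216 ∈ locked.
(v): only 4 candidates remain for flagged, so all are in.
Suppose #200 ∉ locked: no assignment then satisfies all the clues, so #200 ∈ locked.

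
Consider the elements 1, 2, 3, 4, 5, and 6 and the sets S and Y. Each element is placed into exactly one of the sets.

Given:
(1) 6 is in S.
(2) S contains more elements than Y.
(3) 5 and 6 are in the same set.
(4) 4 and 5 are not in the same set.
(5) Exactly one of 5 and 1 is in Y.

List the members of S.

S = {2, 3, 5, 6}

From (1): 6 ∈ S.
(3): 5 matches 6: 5 ∈ S.
(4): 4 ∉ S.
(5) (exactly one): 1 ∈ Y.
Only one set left: 4 ∈ Y.
Suppose 2 ∉ S: no assignment then satisfies all the clues, so 2 ∈ S.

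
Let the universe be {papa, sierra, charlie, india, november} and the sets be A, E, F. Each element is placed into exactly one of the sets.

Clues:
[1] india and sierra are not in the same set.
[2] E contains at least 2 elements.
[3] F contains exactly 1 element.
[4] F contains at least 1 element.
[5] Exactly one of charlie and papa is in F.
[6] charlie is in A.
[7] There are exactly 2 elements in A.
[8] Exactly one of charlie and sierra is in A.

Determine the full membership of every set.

From (6): charlie ∈ A.
(5) (exactly one): papa ∈ F.
(8) (exactly one): sierra ∉ A.
(3): F already has 1, so the rest are out.
Only one set left: sierra ∈ E.
(1): india ∉ E.
(2): only 2 candidates remain for E, so all are in.
(7): only 2 candidates remain for A, so all are in.

A = {charlie, india}; E = {november, sierra}; F = {papa}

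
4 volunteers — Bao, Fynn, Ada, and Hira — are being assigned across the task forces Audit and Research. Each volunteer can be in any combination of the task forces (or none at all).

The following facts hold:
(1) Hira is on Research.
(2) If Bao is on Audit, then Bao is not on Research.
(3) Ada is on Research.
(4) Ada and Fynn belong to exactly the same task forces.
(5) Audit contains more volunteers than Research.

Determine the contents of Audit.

Audit = {Ada, Bao, Fynn, Hira}

From (1): Hira ∈ Research.
From (3): Ada ∈ Research.
(4): Fynn matches Ada: Fynn ∈ Research.
Suppose Bao ∉ Audit: no assignment then satisfies all the clues, so Bao ∈ Audit.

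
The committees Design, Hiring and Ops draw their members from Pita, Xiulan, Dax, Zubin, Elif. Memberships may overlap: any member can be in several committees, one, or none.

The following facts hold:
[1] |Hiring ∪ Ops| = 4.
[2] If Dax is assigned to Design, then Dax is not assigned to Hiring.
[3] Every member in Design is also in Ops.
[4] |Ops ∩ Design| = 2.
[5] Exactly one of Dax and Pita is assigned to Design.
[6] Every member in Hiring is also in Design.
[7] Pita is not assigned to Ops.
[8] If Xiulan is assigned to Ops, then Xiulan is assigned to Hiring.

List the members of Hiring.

Hiring = {Xiulan}

From (7): Pita ∉ Ops.
(3) contrapositive: Pita ∉ Design.
(5) (exactly one): Dax ∈ Design.
(6) contrapositive: Pita ∉ Hiring.
(2): Dax ∉ Hiring.
(3) with Dax ∈ Design: Dax ∈ Ops.
Suppose Xiulan ∉ Hiring: no assignment then satisfies all the clues, so Xiulan ∈ Hiring.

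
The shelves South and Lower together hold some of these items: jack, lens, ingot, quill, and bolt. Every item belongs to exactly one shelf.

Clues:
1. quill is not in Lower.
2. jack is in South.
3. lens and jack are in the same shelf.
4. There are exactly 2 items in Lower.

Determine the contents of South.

South = {jack, lens, quill}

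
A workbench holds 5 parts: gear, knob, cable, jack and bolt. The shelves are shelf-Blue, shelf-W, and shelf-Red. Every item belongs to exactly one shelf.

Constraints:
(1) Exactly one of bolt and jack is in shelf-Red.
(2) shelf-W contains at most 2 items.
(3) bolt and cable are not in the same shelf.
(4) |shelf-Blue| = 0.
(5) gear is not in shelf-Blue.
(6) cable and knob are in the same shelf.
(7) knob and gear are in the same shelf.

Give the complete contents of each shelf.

shelf-Blue = {}; shelf-W = {bolt}; shelf-Red = {cable, gear, jack, knob}

From (5): gear ∉ shelf-Blue.
(4): shelf-Blue already has 0, so the rest are out.
Suppose gear ∈ shelf-W: no assignment then satisfies all the clues, so gear ∉ shelf-W.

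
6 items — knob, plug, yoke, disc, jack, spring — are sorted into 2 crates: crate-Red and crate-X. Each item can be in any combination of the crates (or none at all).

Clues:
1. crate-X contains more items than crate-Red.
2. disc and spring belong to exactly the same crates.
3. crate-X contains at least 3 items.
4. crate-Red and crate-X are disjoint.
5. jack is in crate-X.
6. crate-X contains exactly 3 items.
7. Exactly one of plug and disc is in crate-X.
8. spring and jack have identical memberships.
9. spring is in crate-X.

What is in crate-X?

crate-X = {disc, jack, spring}

From (5): jack ∈ crate-X.
From (9): spring ∈ crate-X.
(2): disc matches spring: disc ∈ crate-X.
(4) (disjoint): disc ∉ crate-Red.
(4) (disjoint): jack ∉ crate-Red.
(4) (disjoint): spring ∉ crate-Red.
(6): crate-X already has 3, so the rest are out.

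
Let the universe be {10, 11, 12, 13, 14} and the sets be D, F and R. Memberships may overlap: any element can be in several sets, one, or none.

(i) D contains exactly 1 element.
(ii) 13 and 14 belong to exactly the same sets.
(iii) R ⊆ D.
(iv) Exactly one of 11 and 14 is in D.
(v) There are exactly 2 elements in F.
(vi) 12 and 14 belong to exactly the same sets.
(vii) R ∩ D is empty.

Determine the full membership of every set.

D = {11}; F = {10, 11}; R = {}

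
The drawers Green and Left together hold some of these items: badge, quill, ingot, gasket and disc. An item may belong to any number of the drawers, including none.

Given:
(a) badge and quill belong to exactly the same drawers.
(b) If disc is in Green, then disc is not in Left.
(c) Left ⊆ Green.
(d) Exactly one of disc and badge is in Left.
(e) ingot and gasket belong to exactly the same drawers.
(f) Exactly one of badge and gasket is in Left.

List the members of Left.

Left = {badge, quill}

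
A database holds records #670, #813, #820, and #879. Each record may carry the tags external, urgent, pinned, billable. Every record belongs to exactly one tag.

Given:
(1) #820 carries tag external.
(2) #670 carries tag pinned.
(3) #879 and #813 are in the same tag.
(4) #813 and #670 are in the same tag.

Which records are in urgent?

urgent = {}

From (1): #820 ∈ external.
From (2): #670 ∈ pinned.
(4): #813 matches #670: #813 ∉ external.
(4): #813 matches #670: #813 ∉ urgent.
(4): #813 matches #670: #813 ∈ pinned.
(3): #879 matches #813: #879 ∉ external.
(3): #879 matches #813: #879 ∉ urgent.
(3): #879 matches #813: #879 ∈ pinned.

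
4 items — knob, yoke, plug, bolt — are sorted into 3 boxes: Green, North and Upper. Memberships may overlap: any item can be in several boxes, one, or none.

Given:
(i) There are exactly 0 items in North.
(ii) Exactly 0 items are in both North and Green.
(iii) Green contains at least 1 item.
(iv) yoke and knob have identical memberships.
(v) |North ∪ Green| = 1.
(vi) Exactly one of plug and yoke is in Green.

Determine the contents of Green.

Green = {plug}

(i): North already has 0, so the rest are out.
Suppose knob ∈ Green: no assignment then satisfies all the clues, so knob ∉ Green.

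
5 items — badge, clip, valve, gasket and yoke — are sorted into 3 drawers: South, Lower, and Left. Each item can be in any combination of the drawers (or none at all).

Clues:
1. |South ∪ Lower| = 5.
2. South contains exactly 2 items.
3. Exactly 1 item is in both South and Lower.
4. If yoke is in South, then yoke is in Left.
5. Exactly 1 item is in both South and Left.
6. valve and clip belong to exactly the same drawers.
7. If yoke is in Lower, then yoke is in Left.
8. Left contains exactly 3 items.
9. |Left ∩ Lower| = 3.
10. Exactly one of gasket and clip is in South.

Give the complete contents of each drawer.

South = {gasket, yoke}; Lower = {badge, clip, valve, yoke}; Left = {clip, valve, yoke}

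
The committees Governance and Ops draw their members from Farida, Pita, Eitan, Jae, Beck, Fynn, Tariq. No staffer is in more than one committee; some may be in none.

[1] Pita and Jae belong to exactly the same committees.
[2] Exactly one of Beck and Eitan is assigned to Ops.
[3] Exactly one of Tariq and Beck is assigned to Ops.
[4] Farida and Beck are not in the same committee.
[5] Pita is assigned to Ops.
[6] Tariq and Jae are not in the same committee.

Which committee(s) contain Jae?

Jae: Ops

From (5): Pita ∈ Ops.
(1): Jae matches Pita: Jae ∉ Governance.
(1): Jae matches Pita: Jae ∈ Ops.
(6): Tariq ∉ Ops.
(3) (exactly one): Beck ∈ Ops.
(4): Farida ∉ Ops.
(2) (exactly one): Eitan ∉ Ops.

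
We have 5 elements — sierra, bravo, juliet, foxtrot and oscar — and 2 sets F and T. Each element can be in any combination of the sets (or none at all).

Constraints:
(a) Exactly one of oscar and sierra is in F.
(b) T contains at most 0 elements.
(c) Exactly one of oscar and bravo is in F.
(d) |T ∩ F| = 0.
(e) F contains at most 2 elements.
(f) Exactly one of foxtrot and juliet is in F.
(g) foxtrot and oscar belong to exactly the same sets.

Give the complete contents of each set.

F = {foxtrot, oscar}; T = {}

(b): T already has 0, so the rest are out.
Suppose sierra ∈ F: no assignment then satisfies all the clues, so sierra ∉ F.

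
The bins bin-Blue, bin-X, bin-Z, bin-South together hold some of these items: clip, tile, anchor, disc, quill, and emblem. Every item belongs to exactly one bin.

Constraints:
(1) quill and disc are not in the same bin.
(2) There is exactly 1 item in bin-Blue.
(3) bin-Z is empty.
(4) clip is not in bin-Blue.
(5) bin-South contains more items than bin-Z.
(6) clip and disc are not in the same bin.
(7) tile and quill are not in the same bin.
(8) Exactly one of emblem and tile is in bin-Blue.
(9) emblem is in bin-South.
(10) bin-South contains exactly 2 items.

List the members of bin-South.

bin-South = {disc, emblem}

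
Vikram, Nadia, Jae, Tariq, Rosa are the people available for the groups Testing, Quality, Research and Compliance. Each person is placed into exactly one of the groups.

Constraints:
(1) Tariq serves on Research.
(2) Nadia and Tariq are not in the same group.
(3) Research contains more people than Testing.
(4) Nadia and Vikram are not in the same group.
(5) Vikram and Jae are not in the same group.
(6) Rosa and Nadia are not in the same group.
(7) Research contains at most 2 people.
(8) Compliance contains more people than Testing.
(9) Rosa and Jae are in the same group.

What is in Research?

Research = {Tariq, Vikram}

From (1): Tariq ∈ Research.
(2): Nadia ∉ Research.
Suppose Vikram ∉ Research: no assignment then satisfies all the clues, so Vikram ∈ Research.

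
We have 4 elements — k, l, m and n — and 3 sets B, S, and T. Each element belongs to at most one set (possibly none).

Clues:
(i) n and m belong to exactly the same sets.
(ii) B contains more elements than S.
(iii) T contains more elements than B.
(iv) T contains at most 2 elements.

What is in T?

T = {m, n}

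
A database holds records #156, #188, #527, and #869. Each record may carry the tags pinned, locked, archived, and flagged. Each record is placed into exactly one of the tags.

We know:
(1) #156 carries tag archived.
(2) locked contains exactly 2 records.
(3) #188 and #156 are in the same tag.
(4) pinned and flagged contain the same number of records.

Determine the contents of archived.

From (1): #156 ∈ archived.
(3): #188 matches #156: #188 ∉ pinned.
(3): #188 matches #156: #188 ∉ locked.
(3): #188 matches #156: #188 ∈ archived.
(2): only 2 candidates remain for locked, so all are in.

archived = {#156, #188}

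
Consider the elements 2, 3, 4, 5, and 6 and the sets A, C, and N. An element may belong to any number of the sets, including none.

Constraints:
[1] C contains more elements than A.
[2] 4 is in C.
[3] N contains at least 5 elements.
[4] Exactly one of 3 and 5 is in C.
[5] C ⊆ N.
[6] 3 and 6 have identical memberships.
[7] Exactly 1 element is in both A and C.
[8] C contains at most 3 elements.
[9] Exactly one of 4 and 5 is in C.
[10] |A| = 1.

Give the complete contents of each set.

A = {4}; C = {3, 4, 6}; N = {2, 3, 4, 5, 6}

From (2): 4 ∈ C.
(3): only 5 candidates remain for N, so all are in.
(9) (exactly one): 5 ∉ C.
(4) (exactly one): 3 ∈ C.
(6): 6 matches 3: 6 ∈ C.
(8): C already has 3, so the rest are out.
Suppose 2 ∈ A: no assignment then satisfies all the clues, so 2 ∉ A.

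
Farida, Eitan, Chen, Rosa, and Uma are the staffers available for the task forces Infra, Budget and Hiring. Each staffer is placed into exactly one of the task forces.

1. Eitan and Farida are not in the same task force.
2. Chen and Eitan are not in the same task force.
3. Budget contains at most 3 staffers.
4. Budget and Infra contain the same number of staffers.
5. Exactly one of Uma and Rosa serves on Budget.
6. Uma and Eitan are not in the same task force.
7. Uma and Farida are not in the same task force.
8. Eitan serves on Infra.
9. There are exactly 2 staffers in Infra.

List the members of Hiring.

Hiring = {Farida}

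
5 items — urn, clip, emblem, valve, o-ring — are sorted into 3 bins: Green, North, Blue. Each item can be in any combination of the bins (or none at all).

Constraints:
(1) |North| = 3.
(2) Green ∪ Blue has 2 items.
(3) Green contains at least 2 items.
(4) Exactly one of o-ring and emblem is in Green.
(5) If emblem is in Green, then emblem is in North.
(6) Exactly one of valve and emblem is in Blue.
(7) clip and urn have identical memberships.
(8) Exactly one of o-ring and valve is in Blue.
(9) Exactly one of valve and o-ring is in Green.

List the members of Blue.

Blue = {valve}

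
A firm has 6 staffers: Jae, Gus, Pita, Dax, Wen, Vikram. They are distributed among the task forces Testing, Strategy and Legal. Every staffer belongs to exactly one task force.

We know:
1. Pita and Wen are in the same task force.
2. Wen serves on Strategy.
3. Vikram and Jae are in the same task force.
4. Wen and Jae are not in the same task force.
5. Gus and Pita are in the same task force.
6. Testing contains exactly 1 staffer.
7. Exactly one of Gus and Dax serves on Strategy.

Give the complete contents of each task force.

Testing = {Dax}; Strategy = {Gus, Pita, Wen}; Legal = {Jae, Vikram}

From (2): Wen ∈ Strategy.
(1): Pita matches Wen: Pita ∉ Testing.
(1): Pita matches Wen: Pita ∈ Strategy.
(4): Jae ∉ Strategy.
(5): Gus matches Pita: Gus ∉ Testing.
(5): Gus matches Pita: Gus ∈ Strategy.
(7) (exactly one): Dax ∉ Strategy.
(3): Vikram matches Jae: Vikram ∉ Strategy.
Suppose Jae ∈ Testing: no assignment then satisfies all the clues, so Jae ∉ Testing.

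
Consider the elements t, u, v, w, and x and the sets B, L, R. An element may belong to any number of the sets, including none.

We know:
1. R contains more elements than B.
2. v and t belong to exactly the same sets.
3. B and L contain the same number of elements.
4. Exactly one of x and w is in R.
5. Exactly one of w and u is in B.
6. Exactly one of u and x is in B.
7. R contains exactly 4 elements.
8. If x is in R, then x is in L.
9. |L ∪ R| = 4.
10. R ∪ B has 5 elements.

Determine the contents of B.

B = {w, x}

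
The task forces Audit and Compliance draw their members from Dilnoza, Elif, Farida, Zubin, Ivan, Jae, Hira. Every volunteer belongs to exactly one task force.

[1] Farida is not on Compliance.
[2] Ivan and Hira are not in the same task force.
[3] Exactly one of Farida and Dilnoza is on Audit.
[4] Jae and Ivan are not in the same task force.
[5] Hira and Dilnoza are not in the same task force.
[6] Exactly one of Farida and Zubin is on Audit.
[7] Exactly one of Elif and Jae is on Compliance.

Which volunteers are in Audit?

From (1): Farida ∉ Compliance.
Only one task force left: Farida ∈ Audit.
(3) (exactly one): Dilnoza ∉ Audit.
(6) (exactly one): Zubin ∉ Audit.
Only one task force left: Dilnoza ∈ Compliance.
Only one task force left: Zubin ∈ Compliance.
(5): Hira ∉ Compliance.
Only one task force left: Hira ∈ Audit.
(2): Ivan ∉ Audit.
Only one task force left: Ivan ∈ Compliance.
(4): Jae ∉ Compliance.
Only one task force left: Jae ∈ Audit.

Audit = {Farida, Hira, Jae}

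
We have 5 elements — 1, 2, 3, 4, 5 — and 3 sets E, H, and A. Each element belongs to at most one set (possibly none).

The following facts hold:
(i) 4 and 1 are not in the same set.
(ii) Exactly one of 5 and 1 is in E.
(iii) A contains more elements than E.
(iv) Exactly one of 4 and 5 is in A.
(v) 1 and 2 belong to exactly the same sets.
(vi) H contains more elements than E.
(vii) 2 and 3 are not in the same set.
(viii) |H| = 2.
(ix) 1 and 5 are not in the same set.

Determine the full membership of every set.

E = {5}; H = {1, 2}; A = {3, 4}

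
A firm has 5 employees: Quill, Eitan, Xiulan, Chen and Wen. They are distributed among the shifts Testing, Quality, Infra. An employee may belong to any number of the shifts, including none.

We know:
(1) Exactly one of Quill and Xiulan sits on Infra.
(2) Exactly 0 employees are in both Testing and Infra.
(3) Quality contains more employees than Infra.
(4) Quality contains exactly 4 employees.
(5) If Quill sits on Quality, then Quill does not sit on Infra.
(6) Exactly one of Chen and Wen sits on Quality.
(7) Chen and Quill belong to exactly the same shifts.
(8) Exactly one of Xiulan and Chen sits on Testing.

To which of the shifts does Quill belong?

Quill: Quality, Testing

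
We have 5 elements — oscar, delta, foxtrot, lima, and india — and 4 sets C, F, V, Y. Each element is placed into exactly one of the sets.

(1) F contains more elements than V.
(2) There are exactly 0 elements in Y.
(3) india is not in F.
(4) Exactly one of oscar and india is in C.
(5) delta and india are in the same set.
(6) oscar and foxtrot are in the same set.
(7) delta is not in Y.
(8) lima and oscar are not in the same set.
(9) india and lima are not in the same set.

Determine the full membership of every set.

C = {delta, india}; F = {foxtrot, oscar}; V = {lima}; Y = {}

From (3): india ∉ F.
From (7): delta ∉ Y.
(2): Y already has 0, so the rest are out.
(5): delta matches india: delta ∉ F.
Suppose oscar ∈ C: no assignment then satisfies all the clues, so oscar ∉ C.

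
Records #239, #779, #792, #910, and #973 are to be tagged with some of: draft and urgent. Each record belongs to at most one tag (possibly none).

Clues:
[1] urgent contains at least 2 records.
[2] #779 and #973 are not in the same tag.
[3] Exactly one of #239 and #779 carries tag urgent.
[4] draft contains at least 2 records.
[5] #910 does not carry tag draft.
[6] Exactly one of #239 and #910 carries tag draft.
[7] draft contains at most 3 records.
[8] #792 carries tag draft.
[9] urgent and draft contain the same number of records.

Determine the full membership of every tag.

From (5): #910 ∉ draft.
From (8): #792 ∈ draft.
(6) (exactly one): #239 ∈ draft.
(3) (exactly one): #779 ∈ urgent.
(2): #973 ∉ urgent.
(1): only 2 candidates remain for urgent, so all are in.
Suppose #973 ∈ draft: no assignment then satisfies all the clues, so #973 ∉ draft.

draft = {#239, #792}; urgent = {#779, #910}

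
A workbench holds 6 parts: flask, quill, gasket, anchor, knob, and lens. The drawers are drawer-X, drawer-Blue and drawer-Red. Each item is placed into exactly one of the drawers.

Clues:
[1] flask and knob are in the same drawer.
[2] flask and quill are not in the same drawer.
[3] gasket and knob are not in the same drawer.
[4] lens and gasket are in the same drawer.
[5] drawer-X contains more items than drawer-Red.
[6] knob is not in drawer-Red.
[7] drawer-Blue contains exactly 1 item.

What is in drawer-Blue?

drawer-Blue = {quill}

From (6): knob ∉ drawer-Red.
(1): flask matches knob: flask ∉ drawer-Red.
Suppose flask ∈ drawer-Blue: no assignment then satisfies all the clues, so flask ∉ drawer-Blue.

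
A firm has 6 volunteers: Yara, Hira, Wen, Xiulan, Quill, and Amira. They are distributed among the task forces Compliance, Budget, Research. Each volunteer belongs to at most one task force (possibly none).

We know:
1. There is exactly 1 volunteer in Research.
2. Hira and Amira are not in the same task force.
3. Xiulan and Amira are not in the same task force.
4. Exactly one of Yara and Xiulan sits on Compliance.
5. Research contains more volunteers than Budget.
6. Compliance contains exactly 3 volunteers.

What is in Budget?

Budget = {}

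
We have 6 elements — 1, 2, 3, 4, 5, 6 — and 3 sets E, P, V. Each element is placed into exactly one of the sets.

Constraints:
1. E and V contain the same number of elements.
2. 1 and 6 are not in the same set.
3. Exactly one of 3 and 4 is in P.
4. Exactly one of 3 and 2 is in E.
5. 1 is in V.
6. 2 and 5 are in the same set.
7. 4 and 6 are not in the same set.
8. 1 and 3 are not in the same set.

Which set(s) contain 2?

2: E

From (5): 1 ∈ V.
(2): 6 ∉ V.
(8): 3 ∉ V.
Suppose 2 ∉ E: no assignment then satisfies all the clues, so 2 ∈ E.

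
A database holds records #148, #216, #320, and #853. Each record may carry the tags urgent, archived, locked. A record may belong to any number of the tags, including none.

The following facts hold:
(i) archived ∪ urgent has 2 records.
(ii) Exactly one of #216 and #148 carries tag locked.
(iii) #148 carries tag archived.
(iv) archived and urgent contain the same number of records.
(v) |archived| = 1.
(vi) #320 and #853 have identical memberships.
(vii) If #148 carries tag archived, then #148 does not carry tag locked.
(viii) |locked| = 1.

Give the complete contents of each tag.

From (iii): #148 ∈ archived.
(v): archived already has 1, so the rest are out.
(vii): #148 ∉ locked.
(ii) (exactly one): #216 ∈ locked.
(viii): locked already has 1, so the rest are out.
Suppose #148 ∈ urgent: no assignment then satisfies all the clues, so #148 ∉ urgent.

urgent = {#216}; archived = {#148}; locked = {#216}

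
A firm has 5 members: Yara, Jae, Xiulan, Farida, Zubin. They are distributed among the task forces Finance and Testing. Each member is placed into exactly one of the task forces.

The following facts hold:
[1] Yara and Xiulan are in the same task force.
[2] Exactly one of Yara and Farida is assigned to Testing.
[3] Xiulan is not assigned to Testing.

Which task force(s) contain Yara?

Yara: Finance

From (3): Xiulan ∉ Testing.
(1): Yara matches Xiulan: Yara ∉ Testing.
(2) (exactly one): Farida ∈ Testing.
Only one task force left: Yara ∈ Finance.
Only one task force left: Xiulan ∈ Finance.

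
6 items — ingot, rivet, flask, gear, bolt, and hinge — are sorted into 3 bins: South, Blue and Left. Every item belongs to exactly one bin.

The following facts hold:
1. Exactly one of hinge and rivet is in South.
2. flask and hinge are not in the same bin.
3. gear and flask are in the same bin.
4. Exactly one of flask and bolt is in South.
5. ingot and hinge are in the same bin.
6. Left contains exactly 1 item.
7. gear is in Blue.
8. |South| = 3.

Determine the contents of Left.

Left = {rivet}

From (7): gear ∈ Blue.
(3): flask matches gear: flask ∉ South.
(3): flask matches gear: flask ∈ Blue.
(4) (exactly one): bolt ∈ South.
(2): hinge ∉ Blue.
(5): ingot matches hinge: ingot ∉ Blue.
Suppose ingot ∈ Left: no assignment then satisfies all the clues, so ingot ∉ Left.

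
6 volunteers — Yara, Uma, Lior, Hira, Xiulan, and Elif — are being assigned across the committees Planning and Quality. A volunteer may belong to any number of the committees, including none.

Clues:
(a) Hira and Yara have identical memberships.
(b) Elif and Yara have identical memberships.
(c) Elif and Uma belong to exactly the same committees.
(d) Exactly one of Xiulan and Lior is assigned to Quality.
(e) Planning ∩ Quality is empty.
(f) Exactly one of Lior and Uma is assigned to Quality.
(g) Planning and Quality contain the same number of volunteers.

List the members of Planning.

Planning = {Xiulan}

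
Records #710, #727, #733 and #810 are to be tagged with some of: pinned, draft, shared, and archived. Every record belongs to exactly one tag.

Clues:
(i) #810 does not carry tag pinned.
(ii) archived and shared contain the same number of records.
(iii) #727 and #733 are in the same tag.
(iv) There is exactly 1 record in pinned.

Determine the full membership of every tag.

pinned = {#710}; draft = {#727, #733, #810}; shared = {}; archived = {}

From (i): #810 ∉ pinned.
Suppose #710 ∉ pinned: no assignment then satisfies all the clues, so #710 ∈ pinned.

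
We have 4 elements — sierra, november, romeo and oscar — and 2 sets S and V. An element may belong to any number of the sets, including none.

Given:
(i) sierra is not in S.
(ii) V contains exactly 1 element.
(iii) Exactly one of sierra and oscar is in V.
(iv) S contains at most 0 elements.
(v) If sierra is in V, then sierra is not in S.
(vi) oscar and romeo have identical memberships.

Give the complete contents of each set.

S = {}; V = {sierra}

From (i): sierra ∉ S.
(iv): S already has 0, so the rest are out.
Suppose sierra ∉ V: no assignment then satisfies all the clues, so sierra ∈ V.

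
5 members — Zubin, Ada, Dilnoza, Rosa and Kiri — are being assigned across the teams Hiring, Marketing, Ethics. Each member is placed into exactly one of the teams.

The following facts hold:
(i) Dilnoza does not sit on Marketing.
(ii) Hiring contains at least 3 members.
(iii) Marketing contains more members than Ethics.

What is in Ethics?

Ethics = {}

From (i): Dilnoza ∉ Marketing.
Suppose Zubin ∈ Ethics: no assignment then satisfies all the clues, so Zubin ∉ Ethics.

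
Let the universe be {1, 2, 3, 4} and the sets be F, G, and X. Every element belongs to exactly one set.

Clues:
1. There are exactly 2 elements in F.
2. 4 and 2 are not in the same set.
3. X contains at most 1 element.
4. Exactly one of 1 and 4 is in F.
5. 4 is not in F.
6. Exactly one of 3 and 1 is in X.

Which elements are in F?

From (5): 4 ∉ F.
(4) (exactly one): 1 ∈ F.
(6) (exactly one): 3 ∈ X.
(1): only 2 candidates remain for F, so all are in.
(3): X already has 1, so the rest are out.
Only one set left: 4 ∈ G.

F = {1, 2}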